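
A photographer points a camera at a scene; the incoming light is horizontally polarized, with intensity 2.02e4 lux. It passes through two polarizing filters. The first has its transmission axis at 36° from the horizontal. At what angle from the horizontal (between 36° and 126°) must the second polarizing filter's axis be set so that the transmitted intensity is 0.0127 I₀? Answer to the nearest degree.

I₁ = I₀ cos²(36° − 0°) = I₀ cos²(36°) = 0.6545 I₀.
Need I₂/I₀ = 0.0127, so cos²(θ − 36°) = 0.0127 / 0.6545 = 0.0194.
θ − 36° = arccos(√0.0194) = 82.0°, giving θ ≈ 36 + 82.0 = 118.0°.

θ ≈ 118°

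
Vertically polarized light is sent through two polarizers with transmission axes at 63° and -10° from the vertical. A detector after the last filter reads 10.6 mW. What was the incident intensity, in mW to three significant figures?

I₀ ≈ 602 mW

By Malus's law, I₁ = I₀ cos²(63° − 0°) = I₀ cos²(63°) = 0.2061 I₀.
I₂ = I₁ cos²(-10° − 63°) = 0.2061 I₀ · cos²(73°) = 0.01762 I₀.
So 10.6 mW = 0.01762 I₀, giving I₀ = 10.6/0.01762 = 601.6 mW.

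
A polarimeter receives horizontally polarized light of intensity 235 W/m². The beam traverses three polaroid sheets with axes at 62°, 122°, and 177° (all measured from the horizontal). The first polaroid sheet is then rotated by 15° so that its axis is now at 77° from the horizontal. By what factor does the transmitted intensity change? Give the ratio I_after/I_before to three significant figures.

I_new/I_old ≈ 0.459

Before rotation:
I₁ = I₀ cos²(62° − 0°) = I₀ cos²(62°) = 0.2204 I₀.
I₂ = I₁ cos²(122° − 62°) = 0.2204 I₀ · cos²(60°) = 0.0551 I₀.
I₃ = I₂ cos²(177° − 122°) = 0.0551 I₀ · cos²(55°) = 0.01813 I₀.
After rotation:
I₁ = I₀ cos²(77° − 0°) = I₀ cos²(77°) = 0.0506 I₀.
I₂ = I₁ cos²(122° − 77°) = 0.0506 I₀ · cos²(45°) = 0.0253 I₀.
I₃ = I₂ cos²(177° − 122°) = 0.0253 I₀ · cos²(55°) = 0.008324 I₀.
Ratio = 0.008324 / 0.01813 = 0.4592.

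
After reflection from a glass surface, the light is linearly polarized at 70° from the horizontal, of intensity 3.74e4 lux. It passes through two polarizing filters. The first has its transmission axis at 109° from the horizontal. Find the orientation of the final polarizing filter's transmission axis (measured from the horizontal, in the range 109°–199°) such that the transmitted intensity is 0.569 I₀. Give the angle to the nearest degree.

θ ≈ 123°

I₁ = I₀ cos²(109° − 70°) = I₀ cos²(39°) = 0.604 I₀.
Need I₂/I₀ = 0.569, so cos²(θ − 109°) = 0.569 / 0.604 = 0.9421.
θ − 109° = arccos(√0.9421) = 13.9°, giving θ ≈ 109 + 13.9 = 122.9°.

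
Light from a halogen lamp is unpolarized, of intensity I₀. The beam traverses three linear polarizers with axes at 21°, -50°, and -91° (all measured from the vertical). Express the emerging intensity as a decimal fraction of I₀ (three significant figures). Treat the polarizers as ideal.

Unpolarized light through the first polarizer → I₁ = ½ I₀, now polarized at 21°.
I₂ = I₁ cos²(-50° − 21°) = 0.5 I₀ · cos²(71°) = 0.053 I₀.
I₃ = I₂ cos²(-91° + 50°) = 0.053 I₀ · cos²(41°) = 0.03019 I₀.
Transmitted fraction = 0.03019.

≈ 0.0302 I₀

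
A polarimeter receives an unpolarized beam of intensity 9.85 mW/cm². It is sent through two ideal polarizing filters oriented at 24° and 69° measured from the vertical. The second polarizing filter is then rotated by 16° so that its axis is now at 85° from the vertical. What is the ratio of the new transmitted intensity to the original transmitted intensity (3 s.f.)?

I_new/I_old ≈ 0.470

Before rotation:
Unpolarized light through the first polarizer → I₁ = ½ I₀, now polarized at 24°.
I₂ = I₁ cos²(69° − 24°) = 0.5 I₀ · cos²(45°) = 0.25 I₀.
After rotation:
Unpolarized light through the first polarizer → I₁ = ½ I₀, now polarized at 24°.
I₂ = I₁ cos²(85° − 24°) = 0.5 I₀ · cos²(61°) = 0.1175 I₀.
Ratio = 0.1175 / 0.25 = 0.4701.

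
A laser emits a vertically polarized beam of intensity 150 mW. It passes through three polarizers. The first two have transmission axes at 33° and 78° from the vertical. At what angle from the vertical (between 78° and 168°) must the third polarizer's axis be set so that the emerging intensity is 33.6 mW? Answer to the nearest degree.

θ ≈ 115°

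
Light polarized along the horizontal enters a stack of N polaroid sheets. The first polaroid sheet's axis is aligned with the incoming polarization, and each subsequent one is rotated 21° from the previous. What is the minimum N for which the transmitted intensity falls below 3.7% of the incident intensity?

First polarizer is aligned with the polarization: full transmission.
Each further stage multiplies by cos²(21°) = 0.8716.
After N polarizers: T = 0.8716^(N−1). Require T < 0.037 ⇒ N−1 > ln(0.037)/ln(0.8716) = 23.98, so N−1 ≥ 24 and N = 25.
Check: N=25 gives T = 0.03692 < 0.037; N=24 gives T = 0.04236.

N = 25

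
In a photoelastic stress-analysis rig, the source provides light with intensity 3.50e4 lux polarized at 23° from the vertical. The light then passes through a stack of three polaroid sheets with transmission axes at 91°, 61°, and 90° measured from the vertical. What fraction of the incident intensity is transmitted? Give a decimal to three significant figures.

I/I₀ ≈ 0.0805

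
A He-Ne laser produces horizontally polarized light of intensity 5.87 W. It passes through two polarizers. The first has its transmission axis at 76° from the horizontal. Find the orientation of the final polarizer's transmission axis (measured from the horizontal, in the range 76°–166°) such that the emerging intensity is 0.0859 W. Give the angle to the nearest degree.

I₁ = I₀ cos²(76° − 0°) = I₀ cos²(76°) = 0.05853 I₀.
Target fraction: 0.0859 / 5.87 W = 0.01463 of I₀.
Need I₂/I₀ = 0.01463, so cos²(θ − 76°) = 0.01463 / 0.05853 = 0.25.
θ − 76° = arccos(√0.25) = 60.0°, giving θ ≈ 76 + 60.0 = 136.0°.

θ ≈ 136°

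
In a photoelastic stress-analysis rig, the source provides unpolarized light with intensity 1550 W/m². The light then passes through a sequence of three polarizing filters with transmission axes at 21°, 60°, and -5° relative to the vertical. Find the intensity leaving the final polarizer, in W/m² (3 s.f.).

I ≈ 83.6 W/m²

Unpolarized light through the first polarizer → I₁ = 1550 W/m²/2 = 775 W/m², polarized at 21°.
I₂ = I₁ · cos²(39°) = 775 · 0.604 = 468.1 W/m².
I₃ = I₂ · cos²(65°) = 468.1 · 0.1786 = 83.6 W/m².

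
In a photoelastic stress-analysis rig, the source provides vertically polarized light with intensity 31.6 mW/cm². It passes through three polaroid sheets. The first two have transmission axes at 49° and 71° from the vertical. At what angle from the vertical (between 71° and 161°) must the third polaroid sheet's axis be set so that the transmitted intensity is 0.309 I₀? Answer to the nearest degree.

By Malus's law, I₁ = I₀ cos²(49° − 0°) = I₀ cos²(49°) = 0.4304 I₀.
I₂ = I₁ cos²(71° − 49°) = 0.4304 I₀ · cos²(22°) = 0.37 I₀.
Need I₃/I₀ = 0.309, so cos²(θ − 71°) = 0.309 / 0.37 = 0.8351.
θ − 71° = arccos(√0.8351) = 24.0°, giving θ ≈ 71 + 24.0 = 95.0°.

θ ≈ 95°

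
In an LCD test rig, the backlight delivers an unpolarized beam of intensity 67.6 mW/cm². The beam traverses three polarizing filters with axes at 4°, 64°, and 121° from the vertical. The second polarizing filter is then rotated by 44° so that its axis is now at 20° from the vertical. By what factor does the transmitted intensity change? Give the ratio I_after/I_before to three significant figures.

Before rotation:
Unpolarized light through the first polarizer → I₁ = ½ I₀, now polarized at 4°.
I₂ = I₁ cos²(64° − 4°) = 0.5 I₀ · cos²(60°) = 0.125 I₀.
I₃ = I₂ cos²(121° − 64°) = 0.125 I₀ · cos²(57°) = 0.03708 I₀.
After rotation:
Unpolarized light through the first polarizer → I₁ = ½ I₀, now polarized at 4°.
I₂ = I₁ cos²(20° − 4°) = 0.5 I₀ · cos²(16°) = 0.462 I₀.
Angle between axes 2 and 3: 79°. I₃ = 0.462 I₀ · cos²(79°) = 0.01682 I₀.
Ratio = 0.01682 / 0.03708 = 0.4537.

I_new/I_old ≈ 0.454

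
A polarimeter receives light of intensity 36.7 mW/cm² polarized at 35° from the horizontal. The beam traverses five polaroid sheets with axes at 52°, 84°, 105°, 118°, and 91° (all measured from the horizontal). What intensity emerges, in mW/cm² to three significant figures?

I ≈ 15.9 mW/cm²

By Malus's law, I₁ = 36.7 mW/cm² · cos²(17°) = 33.56 mW/cm².
I₂ = I₁ · cos²(32°) = 33.56 · 0.7192 = 24.14 mW/cm².
I₃ = I₂ · cos²(21°) = 24.14 · 0.8716 = 21.04 mW/cm².
I₄ = I₃ · cos²(13°) = 21.04 · 0.9494 = 19.97 mW/cm².
I₅ = I₄ · cos²(27°) = 19.97 · 0.7939 = 15.86 mW/cm².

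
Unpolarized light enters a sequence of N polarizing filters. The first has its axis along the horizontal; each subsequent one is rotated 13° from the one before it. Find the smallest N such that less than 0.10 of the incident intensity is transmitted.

N = 32

First polarizer halves the unpolarized light: factor 1/2.
Each further stage multiplies by cos²(13°) = 0.9494.
After N polarizers: T = 0.5·0.9494^(N−1). Require T < 0.10 ⇒ N−1 > ln(0.10/0.5)/ln(0.9494) = 30.99, so N−1 ≥ 31 and N = 32.
Check: N=32 gives T = 0.09997 < 0.10; N=31 gives T = 0.1053.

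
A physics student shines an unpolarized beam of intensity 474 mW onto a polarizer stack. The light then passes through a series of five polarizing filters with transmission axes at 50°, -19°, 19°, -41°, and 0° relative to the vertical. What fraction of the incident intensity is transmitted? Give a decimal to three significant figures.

Unpolarized light through the first polarizer → I₁ = 474 mW/2 = 237 mW, polarized at 50°.
I₂ = I₁ · cos²(69°) = 237 · 0.1284 = 30.44 mW.
I₃ = I₂ · cos²(38°) = 30.44 · 0.621 = 18.9 mW.
I₄ = I₃ · cos²(60°) = 18.9 · 0.25 = 4.725 mW.
I₅ = I₄ · cos²(41°) = 4.725 · 0.5696 = 2.691 mW.
Transmitted fraction = 0.005678.

I/I₀ ≈ 0.00568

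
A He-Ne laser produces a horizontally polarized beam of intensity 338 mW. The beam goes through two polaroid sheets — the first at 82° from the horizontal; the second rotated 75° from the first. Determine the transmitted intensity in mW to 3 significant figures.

I₁ = 338 mW · cos²(82°) = 6.547 mW.
I₂ = I₁ · cos²(75°) = 6.547 · 0.06699 = 0.4386 mW.

I ≈ 0.439 mW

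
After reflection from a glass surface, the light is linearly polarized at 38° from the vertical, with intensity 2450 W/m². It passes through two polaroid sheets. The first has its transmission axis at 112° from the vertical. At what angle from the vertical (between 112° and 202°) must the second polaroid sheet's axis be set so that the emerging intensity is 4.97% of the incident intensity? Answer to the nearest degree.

θ ≈ 148°

By Malus's law, I₁ = I₀ cos²(112° − 38°) = I₀ cos²(74°) = 0.07598 I₀.
Need I₂/I₀ = 0.0497, so cos²(θ − 112°) = 0.0497 / 0.07598 = 0.6542.
θ − 112° = arccos(√0.6542) = 36.0°, giving θ ≈ 112 + 36.0 = 148.0°.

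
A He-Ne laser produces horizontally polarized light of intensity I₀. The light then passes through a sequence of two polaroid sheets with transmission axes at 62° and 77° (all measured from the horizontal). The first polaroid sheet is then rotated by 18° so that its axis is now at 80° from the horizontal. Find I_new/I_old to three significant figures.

Before rotation:
I₁ = I₀ cos²(62° − 0°) = I₀ cos²(62°) = 0.2204 I₀.
I₂ = I₁ cos²(77° − 62°) = 0.2204 I₀ · cos²(15°) = 0.2056 I₀.
After rotation:
I₁ = I₀ cos²(80° − 0°) = I₀ cos²(80°) = 0.03015 I₀.
I₂ = I₁ cos²(77° − 80°) = 0.03015 I₀ · cos²(3°) = 0.03007 I₀.
Ratio = 0.03007 / 0.2056 = 0.1462.

I_new/I_old ≈ 0.146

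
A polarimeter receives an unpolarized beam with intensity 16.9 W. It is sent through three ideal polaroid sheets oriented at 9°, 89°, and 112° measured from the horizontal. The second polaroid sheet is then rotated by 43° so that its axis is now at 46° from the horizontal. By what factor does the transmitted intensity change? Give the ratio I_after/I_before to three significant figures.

Before rotation:
Unpolarized light through the first polarizer → I₁ = ½ I₀, now polarized at 9°.
I₂ = I₁ cos²(89° − 9°) = 0.5 I₀ · cos²(80°) = 0.01508 I₀.
I₃ = I₂ cos²(112° − 89°) = 0.01508 I₀ · cos²(23°) = 0.01278 I₀.
After rotation:
Unpolarized light through the first polarizer → I₁ = ½ I₀, now polarized at 9°.
I₂ = I₁ cos²(46° − 9°) = 0.5 I₀ · cos²(37°) = 0.3189 I₀.
I₃ = I₂ cos²(112° − 46°) = 0.3189 I₀ · cos²(66°) = 0.05276 I₀.
Ratio = 0.05276 / 0.01278 = 4.13.

I_new/I_old ≈ 4.13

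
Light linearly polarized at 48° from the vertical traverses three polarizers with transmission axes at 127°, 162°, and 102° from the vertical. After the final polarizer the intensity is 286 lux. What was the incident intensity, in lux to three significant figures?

I₀ ≈ 4.68e4 lux

By Malus's law, I₁ = I₀ cos²(127° − 48°) = I₀ cos²(79°) = 0.03641 I₀.
I₂ = I₁ cos²(162° − 127°) = 0.03641 I₀ · cos²(35°) = 0.02443 I₀.
I₃ = I₂ cos²(102° − 162°) = 0.02443 I₀ · cos²(60°) = 0.006108 I₀.
So 286 lux = 0.006108 I₀, giving I₀ = 286/0.006108 = 4.683e+04 lux.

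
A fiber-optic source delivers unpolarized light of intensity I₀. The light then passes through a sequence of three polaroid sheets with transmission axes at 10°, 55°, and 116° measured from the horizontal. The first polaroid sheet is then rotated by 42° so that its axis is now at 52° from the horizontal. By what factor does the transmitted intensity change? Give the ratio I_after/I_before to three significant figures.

Before rotation:
Unpolarized light through the first polarizer → I₁ = ½ I₀, now polarized at 10°.
I₂ = I₁ cos²(55° − 10°) = 0.5 I₀ · cos²(45°) = 0.25 I₀.
I₃ = I₂ cos²(116° − 55°) = 0.25 I₀ · cos²(61°) = 0.05876 I₀.
After rotation:
Unpolarized light through the first polarizer → I₁ = ½ I₀, now polarized at 52°.
I₂ = I₁ cos²(55° − 52°) = 0.5 I₀ · cos²(3°) = 0.4986 I₀.
I₃ = I₂ cos²(116° − 55°) = 0.4986 I₀ · cos²(61°) = 0.1172 I₀.
Ratio = 0.1172 / 0.05876 = 1.995.

I_new/I_old ≈ 1.99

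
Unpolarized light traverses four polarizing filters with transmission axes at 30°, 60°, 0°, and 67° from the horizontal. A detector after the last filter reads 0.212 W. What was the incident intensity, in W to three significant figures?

Unpolarized light through the first polarizer → I₁ = ½ I₀, now polarized at 30°.
I₂ = I₁ cos²(60° − 30°) = 0.5 I₀ · cos²(30°) = 0.375 I₀.
I₃ = I₂ cos²(0° − 60°) = 0.375 I₀ · cos²(60°) = 0.09375 I₀.
I₄ = I₃ cos²(67° − 0°) = 0.09375 I₀ · cos²(67°) = 0.01431 I₀.
So 0.212 W = 0.01431 I₀, giving I₀ = 0.212/0.01431 = 14.81 W.

I₀ ≈ 14.8 W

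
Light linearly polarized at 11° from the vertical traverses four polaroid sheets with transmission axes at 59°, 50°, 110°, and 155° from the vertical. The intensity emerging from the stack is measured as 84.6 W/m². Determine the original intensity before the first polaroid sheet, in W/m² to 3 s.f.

I₁ = I₀ cos²(59° − 11°) = I₀ cos²(48°) = 0.4477 I₀.
I₂ = I₁ cos²(50° − 59°) = 0.4477 I₀ · cos²(9°) = 0.4368 I₀.
I₃ = I₂ cos²(110° − 50°) = 0.4368 I₀ · cos²(60°) = 0.1092 I₀.
I₄ = I₃ cos²(155° − 110°) = 0.1092 I₀ · cos²(45°) = 0.0546 I₀.
So 84.6 W/m² = 0.0546 I₀, giving I₀ = 84.6/0.0546 = 1550 W/m².

I₀ ≈ 1550 W/m²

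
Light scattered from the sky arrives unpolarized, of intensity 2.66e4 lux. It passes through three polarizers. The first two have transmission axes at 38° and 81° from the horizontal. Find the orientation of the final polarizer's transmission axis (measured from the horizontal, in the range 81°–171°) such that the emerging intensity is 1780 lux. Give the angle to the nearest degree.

Unpolarized light through the first polarizer → I₁ = ½ I₀, now polarized at 38°.
I₂ = I₁ cos²(81° − 38°) = 0.5 I₀ · cos²(43°) = 0.2674 I₀.
Target fraction: 1780 / 2.66e4 lux = 0.06692 of I₀.
Need I₃/I₀ = 0.06692, so cos²(θ − 81°) = 0.06692 / 0.2674 = 0.2502.
θ − 81° = arccos(√0.2502) = 60.0°, giving θ ≈ 81 + 60.0 = 141.0°.

θ ≈ 141°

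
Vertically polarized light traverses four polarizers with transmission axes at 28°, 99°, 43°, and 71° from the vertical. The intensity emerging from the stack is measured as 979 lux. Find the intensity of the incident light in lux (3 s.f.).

I₀ ≈ 4.86e4 lux

By Malus's law, I₁ = I₀ cos²(28° − 0°) = I₀ cos²(28°) = 0.7796 I₀.
I₂ = I₁ cos²(99° − 28°) = 0.7796 I₀ · cos²(71°) = 0.08263 I₀.
I₃ = I₂ cos²(43° − 99°) = 0.08263 I₀ · cos²(56°) = 0.02584 I₀.
I₄ = I₃ cos²(71° − 43°) = 0.02584 I₀ · cos²(28°) = 0.02014 I₀.
So 979 lux = 0.02014 I₀, giving I₀ = 979/0.02014 = 4.86e+04 lux.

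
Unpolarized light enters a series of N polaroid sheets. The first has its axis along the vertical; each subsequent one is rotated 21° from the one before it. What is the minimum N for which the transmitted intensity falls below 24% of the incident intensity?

First polarizer halves the unpolarized light: factor 1/2.
Each further stage multiplies by cos²(21°) = 0.8716.
After N polarizers: T = 0.5·0.8716^(N−1). Require T < 0.24 ⇒ N−1 > ln(0.24/0.5)/ln(0.8716) = 5.34, so N−1 ≥ 6 and N = 7.
Check: N=7 gives T = 0.2192 < 0.24; N=6 gives T = 0.2515.

N = 7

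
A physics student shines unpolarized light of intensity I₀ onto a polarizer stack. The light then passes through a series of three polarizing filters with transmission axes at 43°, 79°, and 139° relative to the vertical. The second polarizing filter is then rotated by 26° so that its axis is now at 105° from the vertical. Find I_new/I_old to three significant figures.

I_new/I_old ≈ 0.926

Before rotation:
Unpolarized light through the first polarizer → I₁ = ½ I₀, now polarized at 43°.
I₂ = I₁ cos²(79° − 43°) = 0.5 I₀ · cos²(36°) = 0.3273 I₀.
I₃ = I₂ cos²(139° − 79°) = 0.3273 I₀ · cos²(60°) = 0.08181 I₀.
After rotation:
Unpolarized light through the first polarizer → I₁ = ½ I₀, now polarized at 43°.
I₂ = I₁ cos²(105° − 43°) = 0.5 I₀ · cos²(62°) = 0.1102 I₀.
I₃ = I₂ cos²(139° − 105°) = 0.1102 I₀ · cos²(34°) = 0.07574 I₀.
Ratio = 0.07574 / 0.08181 = 0.9258.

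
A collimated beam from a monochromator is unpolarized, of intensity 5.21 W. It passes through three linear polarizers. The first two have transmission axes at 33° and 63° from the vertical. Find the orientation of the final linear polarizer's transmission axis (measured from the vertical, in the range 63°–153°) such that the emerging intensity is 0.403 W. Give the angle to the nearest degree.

θ ≈ 126°

Unpolarized light through the first polarizer → I₁ = ½ I₀, now polarized at 33°.
I₂ = I₁ cos²(63° − 33°) = 0.5 I₀ · cos²(30°) = 0.375 I₀.
Target fraction: 0.403 / 5.21 W = 0.07735 of I₀.
Need I₃/I₀ = 0.07735, so cos²(θ − 63°) = 0.07735 / 0.375 = 0.2063.
θ − 63° = arccos(√0.2063) = 63.0°, giving θ ≈ 63 + 63.0 = 126.0°.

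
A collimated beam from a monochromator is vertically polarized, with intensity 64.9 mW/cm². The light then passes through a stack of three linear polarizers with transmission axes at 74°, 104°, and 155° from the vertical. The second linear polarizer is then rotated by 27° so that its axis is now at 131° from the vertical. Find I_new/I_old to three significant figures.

Before rotation:
By Malus's law, I₁ = I₀ cos²(74° − 0°) = I₀ cos²(74°) = 0.07598 I₀.
I₂ = I₁ cos²(104° − 74°) = 0.07598 I₀ · cos²(30°) = 0.05698 I₀.
I₃ = I₂ cos²(155° − 104°) = 0.05698 I₀ · cos²(51°) = 0.02257 I₀.
After rotation:
I₁ = I₀ cos²(74° − 0°) = I₀ cos²(74°) = 0.07598 I₀.
I₂ = I₁ cos²(131° − 74°) = 0.07598 I₀ · cos²(57°) = 0.02254 I₀.
I₃ = I₂ cos²(155° − 131°) = 0.02254 I₀ · cos²(24°) = 0.01881 I₀.
Ratio = 0.01881 / 0.02257 = 0.8334.

I_new/I_old ≈ 0.833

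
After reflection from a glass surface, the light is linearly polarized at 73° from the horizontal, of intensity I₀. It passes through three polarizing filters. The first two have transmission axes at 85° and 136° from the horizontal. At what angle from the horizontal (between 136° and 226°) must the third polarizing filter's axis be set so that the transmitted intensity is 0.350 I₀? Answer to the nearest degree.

By Malus's law, I₁ = I₀ cos²(85° − 73°) = I₀ cos²(12°) = 0.9568 I₀.
I₂ = I₁ cos²(136° − 85°) = 0.9568 I₀ · cos²(51°) = 0.3789 I₀.
Need I₃/I₀ = 0.35, so cos²(θ − 136°) = 0.35 / 0.3789 = 0.9237.
θ − 136° = arccos(√0.9237) = 16.0°, giving θ ≈ 136 + 16.0 = 152.0°.

θ ≈ 152°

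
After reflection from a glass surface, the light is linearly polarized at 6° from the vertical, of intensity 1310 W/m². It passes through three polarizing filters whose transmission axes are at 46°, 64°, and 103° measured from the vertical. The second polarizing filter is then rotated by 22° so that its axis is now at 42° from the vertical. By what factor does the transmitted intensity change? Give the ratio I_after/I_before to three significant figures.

Before rotation:
By Malus's law, I₁ = I₀ cos²(46° − 6°) = I₀ cos²(40°) = 0.5868 I₀.
I₂ = I₁ cos²(64° − 46°) = 0.5868 I₀ · cos²(18°) = 0.5308 I₀.
I₃ = I₂ cos²(103° − 64°) = 0.5308 I₀ · cos²(39°) = 0.3206 I₀.
After rotation:
I₁ = I₀ cos²(46° − 6°) = I₀ cos²(40°) = 0.5868 I₀.
I₂ = I₁ cos²(42° − 46°) = 0.5868 I₀ · cos²(4°) = 0.584 I₀.
I₃ = I₂ cos²(103° − 42°) = 0.584 I₀ · cos²(61°) = 0.1373 I₀.
Ratio = 0.1373 / 0.3206 = 0.4282.

I_new/I_old ≈ 0.428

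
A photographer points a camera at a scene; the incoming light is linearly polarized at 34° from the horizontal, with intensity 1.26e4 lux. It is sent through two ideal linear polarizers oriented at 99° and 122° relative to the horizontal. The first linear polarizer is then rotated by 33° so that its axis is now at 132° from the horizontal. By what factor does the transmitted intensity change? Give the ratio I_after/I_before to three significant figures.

I_new/I_old ≈ 0.124

Before rotation:
I₁ = I₀ cos²(99° − 34°) = I₀ cos²(65°) = 0.1786 I₀.
I₂ = I₁ cos²(122° − 99°) = 0.1786 I₀ · cos²(23°) = 0.1513 I₀.
After rotation:
I₁ = I₀ cos²(132° − 34°) = I₀ cos²(82°) = 0.01937 I₀.
I₂ = I₁ cos²(122° − 132°) = 0.01937 I₀ · cos²(10°) = 0.01879 I₀.
Ratio = 0.01879 / 0.1513 = 0.1241.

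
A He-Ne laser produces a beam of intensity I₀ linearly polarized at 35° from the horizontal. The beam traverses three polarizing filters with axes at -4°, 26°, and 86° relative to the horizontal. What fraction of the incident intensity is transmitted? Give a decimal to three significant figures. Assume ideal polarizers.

≈ 0.113 I₀

I₁ = I₀ cos²(-4° − 35°) = I₀ cos²(39°) = 0.604 I₀.
I₂ = I₁ cos²(26° + 4°) = 0.604 I₀ · cos²(30°) = 0.453 I₀.
I₃ = I₂ cos²(86° − 26°) = 0.453 I₀ · cos²(60°) = 0.1132 I₀.
Transmitted fraction = 0.1132.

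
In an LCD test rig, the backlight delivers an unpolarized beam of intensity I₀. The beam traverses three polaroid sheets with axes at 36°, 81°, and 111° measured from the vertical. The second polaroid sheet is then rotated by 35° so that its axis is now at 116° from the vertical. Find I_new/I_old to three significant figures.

I_new/I_old ≈ 0.0798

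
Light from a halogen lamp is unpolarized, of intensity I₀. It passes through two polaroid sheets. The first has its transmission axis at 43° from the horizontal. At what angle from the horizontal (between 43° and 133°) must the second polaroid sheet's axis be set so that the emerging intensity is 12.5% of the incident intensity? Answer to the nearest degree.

θ ≈ 103°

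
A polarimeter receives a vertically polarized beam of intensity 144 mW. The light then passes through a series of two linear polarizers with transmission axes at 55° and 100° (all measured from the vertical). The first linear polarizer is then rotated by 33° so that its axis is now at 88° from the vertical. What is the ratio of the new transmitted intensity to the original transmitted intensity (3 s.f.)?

I_new/I_old ≈ 0.00708

Before rotation:
I₁ = I₀ cos²(55° − 0°) = I₀ cos²(55°) = 0.329 I₀.
I₂ = I₁ cos²(100° − 55°) = 0.329 I₀ · cos²(45°) = 0.1645 I₀.
After rotation:
I₁ = I₀ cos²(88° − 0°) = I₀ cos²(88°) = 0.001218 I₀.
I₂ = I₁ cos²(100° − 88°) = 0.001218 I₀ · cos²(12°) = 0.001165 I₀.
Ratio = 0.001165 / 0.1645 = 0.007084.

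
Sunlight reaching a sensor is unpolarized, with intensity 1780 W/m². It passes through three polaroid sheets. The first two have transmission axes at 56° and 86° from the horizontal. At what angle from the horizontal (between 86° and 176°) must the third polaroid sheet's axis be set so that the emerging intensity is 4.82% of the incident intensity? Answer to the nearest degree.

θ ≈ 155°

Unpolarized light through the first polarizer → I₁ = ½ I₀, now polarized at 56°.
I₂ = I₁ cos²(86° − 56°) = 0.5 I₀ · cos²(30°) = 0.375 I₀.
Need I₃/I₀ = 0.0482, so cos²(θ − 86°) = 0.0482 / 0.375 = 0.1285.
θ − 86° = arccos(√0.1285) = 69.0°, giving θ ≈ 86 + 69.0 = 155.0°.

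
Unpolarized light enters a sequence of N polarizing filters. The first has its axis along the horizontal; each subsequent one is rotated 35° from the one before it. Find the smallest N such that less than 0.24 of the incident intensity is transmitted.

First polarizer halves the unpolarized light: factor 1/2.
Each further stage multiplies by cos²(35°) = 0.671.
After N polarizers: T = 0.5·0.671^(N−1). Require T < 0.24 ⇒ N−1 > ln(0.24/0.5)/ln(0.671) = 1.84, so N−1 ≥ 2 and N = 3.
Check: N=3 gives T = 0.2251 < 0.24; N=2 gives T = 0.3355.

N = 3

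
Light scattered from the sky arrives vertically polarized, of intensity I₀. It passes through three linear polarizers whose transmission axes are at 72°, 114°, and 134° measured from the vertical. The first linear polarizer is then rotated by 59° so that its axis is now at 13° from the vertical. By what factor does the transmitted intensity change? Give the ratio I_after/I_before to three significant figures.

I_new/I_old ≈ 0.655

Before rotation:
I₁ = I₀ cos²(72° − 0°) = I₀ cos²(72°) = 0.09549 I₀.
I₂ = I₁ cos²(114° − 72°) = 0.09549 I₀ · cos²(42°) = 0.05274 I₀.
I₃ = I₂ cos²(134° − 114°) = 0.05274 I₀ · cos²(20°) = 0.04657 I₀.
After rotation:
I₁ = I₀ cos²(13° − 0°) = I₀ cos²(13°) = 0.9494 I₀.
Angle between axes 1 and 2: 79°. I₂ = 0.9494 I₀ · cos²(79°) = 0.03457 I₀.
I₃ = I₂ cos²(134° − 114°) = 0.03457 I₀ · cos²(20°) = 0.03052 I₀.
Ratio = 0.03052 / 0.04657 = 0.6554.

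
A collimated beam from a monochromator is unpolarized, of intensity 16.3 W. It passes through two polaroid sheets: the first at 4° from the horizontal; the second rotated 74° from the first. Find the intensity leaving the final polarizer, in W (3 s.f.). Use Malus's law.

Unpolarized light through the first polarizer → I₁ = 16.3 W/2 = 8.15 W, polarized at 4°.
I₂ = I₁ · cos²(74°) = 8.15 · 0.07598 = 0.6192 W.

I ≈ 0.619 W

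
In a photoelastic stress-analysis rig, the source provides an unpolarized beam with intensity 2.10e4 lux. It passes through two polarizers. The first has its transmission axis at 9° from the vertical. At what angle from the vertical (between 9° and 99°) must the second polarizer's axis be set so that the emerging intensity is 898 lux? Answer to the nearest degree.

θ ≈ 82°

Unpolarized light through the first polarizer → I₁ = ½ I₀, now polarized at 9°.
Target fraction: 898 / 2.10e4 lux = 0.04276 of I₀.
Need I₂/I₀ = 0.04276, so cos²(θ − 9°) = 0.04276 / 0.5 = 0.08552.
θ − 9° = arccos(√0.08552) = 73.0°, giving θ ≈ 9 + 73.0 = 82.0°.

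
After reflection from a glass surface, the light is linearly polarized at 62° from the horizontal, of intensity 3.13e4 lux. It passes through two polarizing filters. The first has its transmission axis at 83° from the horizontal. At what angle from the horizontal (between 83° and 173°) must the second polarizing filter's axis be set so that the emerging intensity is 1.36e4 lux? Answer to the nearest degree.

By Malus's law, I₁ = I₀ cos²(83° − 62°) = I₀ cos²(21°) = 0.8716 I₀.
Target fraction: 1.36e4 / 3.13e4 lux = 0.4345 of I₀.
Need I₂/I₀ = 0.4345, so cos²(θ − 83°) = 0.4345 / 0.8716 = 0.4985.
θ − 83° = arccos(√0.4985) = 45.1°, giving θ ≈ 83 + 45.1 = 128.1°.

θ ≈ 128°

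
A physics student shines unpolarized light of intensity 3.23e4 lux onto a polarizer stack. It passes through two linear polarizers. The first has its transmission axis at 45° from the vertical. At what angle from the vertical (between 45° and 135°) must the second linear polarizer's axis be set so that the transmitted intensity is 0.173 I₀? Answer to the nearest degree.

θ ≈ 99°

Unpolarized light through the first polarizer → I₁ = ½ I₀, now polarized at 45°.
Need I₂/I₀ = 0.173, so cos²(θ − 45°) = 0.173 / 0.5 = 0.346.
θ − 45° = arccos(√0.346) = 54.0°, giving θ ≈ 45 + 54.0 = 99.0°.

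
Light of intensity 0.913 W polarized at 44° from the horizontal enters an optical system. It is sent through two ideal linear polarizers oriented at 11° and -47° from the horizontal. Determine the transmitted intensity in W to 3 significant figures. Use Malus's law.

I ≈ 0.180 W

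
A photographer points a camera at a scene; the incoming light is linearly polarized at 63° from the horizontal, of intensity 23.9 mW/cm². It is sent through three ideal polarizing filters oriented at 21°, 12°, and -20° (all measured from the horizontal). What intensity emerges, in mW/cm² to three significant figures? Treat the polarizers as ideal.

I ≈ 9.26 mW/cm²

By Malus's law, I₁ = 23.9 mW/cm² · cos²(42°) = 13.2 mW/cm².
I₂ = I₁ · cos²(9°) = 13.2 · 0.9755 = 12.88 mW/cm².
I₃ = I₂ · cos²(32°) = 12.88 · 0.7192 = 9.26 mW/cm².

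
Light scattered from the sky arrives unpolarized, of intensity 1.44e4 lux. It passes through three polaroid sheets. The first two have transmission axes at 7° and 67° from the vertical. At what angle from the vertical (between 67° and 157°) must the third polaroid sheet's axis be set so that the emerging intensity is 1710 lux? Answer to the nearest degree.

θ ≈ 80°

Unpolarized light through the first polarizer → I₁ = ½ I₀, now polarized at 7°.
I₂ = I₁ cos²(67° − 7°) = 0.5 I₀ · cos²(60°) = 0.125 I₀.
Target fraction: 1710 / 1.44e4 lux = 0.1187 of I₀.
Need I₃/I₀ = 0.1187, so cos²(θ − 67°) = 0.1187 / 0.125 = 0.95.
θ − 67° = arccos(√0.95) = 12.9°, giving θ ≈ 67 + 12.9 = 79.9°.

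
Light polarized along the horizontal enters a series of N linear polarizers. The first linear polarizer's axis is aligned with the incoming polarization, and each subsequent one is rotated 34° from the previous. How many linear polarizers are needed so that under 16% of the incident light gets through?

N = 6

First polarizer is aligned with the polarization: full transmission.
Each further stage multiplies by cos²(34°) = 0.6873.
After N polarizers: T = 0.6873^(N−1). Require T < 0.16 ⇒ N−1 > ln(0.16)/ln(0.6873) = 4.89, so N−1 ≥ 5 and N = 6.
Check: N=6 gives T = 0.1534 < 0.16; N=5 gives T = 0.2231.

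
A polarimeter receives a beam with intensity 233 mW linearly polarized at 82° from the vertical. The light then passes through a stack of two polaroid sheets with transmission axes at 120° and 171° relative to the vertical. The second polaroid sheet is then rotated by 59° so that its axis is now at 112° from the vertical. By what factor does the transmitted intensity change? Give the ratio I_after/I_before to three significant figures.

I_new/I_old ≈ 2.48

Before rotation:
I₁ = I₀ cos²(120° − 82°) = I₀ cos²(38°) = 0.621 I₀.
I₂ = I₁ cos²(171° − 120°) = 0.621 I₀ · cos²(51°) = 0.2459 I₀.
After rotation:
I₁ = I₀ cos²(120° − 82°) = I₀ cos²(38°) = 0.621 I₀.
I₂ = I₁ cos²(112° − 120°) = 0.621 I₀ · cos²(8°) = 0.6089 I₀.
Ratio = 0.6089 / 0.2459 = 2.476.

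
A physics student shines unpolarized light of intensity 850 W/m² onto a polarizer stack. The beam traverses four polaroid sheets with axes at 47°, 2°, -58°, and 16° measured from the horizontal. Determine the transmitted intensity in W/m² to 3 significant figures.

I ≈ 4.04 W/m²

Unpolarized light through the first polarizer → I₁ = 850 W/m²/2 = 425 W/m², polarized at 47°.
I₂ = I₁ · cos²(45°) = 425 · 0.5 = 212.5 W/m².
I₃ = I₂ · cos²(60°) = 212.5 · 0.25 = 53.13 W/m².
I₄ = I₃ · cos²(74°) = 53.13 · 0.07598 = 4.036 W/m².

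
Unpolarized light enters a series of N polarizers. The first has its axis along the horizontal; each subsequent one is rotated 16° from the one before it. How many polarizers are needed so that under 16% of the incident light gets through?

First polarizer halves the unpolarized light: factor 1/2.
Each further stage multiplies by cos²(16°) = 0.924.
After N polarizers: T = 0.5·0.924^(N−1). Require T < 0.16 ⇒ N−1 > ln(0.16/0.5)/ln(0.924) = 14.42, so N−1 ≥ 15 and N = 16.
Check: N=16 gives T = 0.1528 < 0.16; N=15 gives T = 0.1654.

N = 16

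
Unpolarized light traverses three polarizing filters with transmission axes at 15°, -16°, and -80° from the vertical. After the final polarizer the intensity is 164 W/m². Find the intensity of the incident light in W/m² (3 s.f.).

Unpolarized light through the first polarizer → I₁ = ½ I₀, now polarized at 15°.
I₂ = I₁ cos²(-16° − 15°) = 0.5 I₀ · cos²(31°) = 0.3674 I₀.
I₃ = I₂ cos²(-80° + 16°) = 0.3674 I₀ · cos²(64°) = 0.0706 I₀.
So 164 W/m² = 0.0706 I₀, giving I₀ = 164/0.0706 = 2323 W/m².

I₀ ≈ 2320 W/m²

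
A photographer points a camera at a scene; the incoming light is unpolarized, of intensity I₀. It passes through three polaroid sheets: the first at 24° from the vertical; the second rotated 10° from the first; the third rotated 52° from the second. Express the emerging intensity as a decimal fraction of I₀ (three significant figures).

≈ 0.184 I₀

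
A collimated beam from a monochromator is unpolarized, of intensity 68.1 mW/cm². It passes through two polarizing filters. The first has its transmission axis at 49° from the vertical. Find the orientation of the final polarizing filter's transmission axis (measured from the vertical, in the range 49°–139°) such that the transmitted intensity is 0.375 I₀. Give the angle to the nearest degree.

θ ≈ 79°

Unpolarized light through the first polarizer → I₁ = ½ I₀, now polarized at 49°.
Need I₂/I₀ = 0.375, so cos²(θ − 49°) = 0.375 / 0.5 = 0.75.
θ − 49° = arccos(√0.75) = 30.0°, giving θ ≈ 49 + 30.0 = 79.0°.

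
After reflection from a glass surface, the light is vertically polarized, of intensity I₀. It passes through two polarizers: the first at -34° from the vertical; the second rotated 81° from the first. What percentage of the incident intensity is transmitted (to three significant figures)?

≈ 1.68%

By Malus's law, I₁ = I₀ cos²(-34° − 0°) = I₀ cos²(34°) = 0.6873 I₀.
I₂ = I₁ cos²(81°) = 0.6873 · 0.02447 I₀ = 0.01682 I₀.
That is 1.682% of the incident intensity.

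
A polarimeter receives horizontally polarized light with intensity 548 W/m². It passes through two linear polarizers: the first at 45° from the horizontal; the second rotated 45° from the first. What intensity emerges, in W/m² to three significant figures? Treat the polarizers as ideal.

I₁ = 548 W/m² · cos²(45°) = 274 W/m².
I₂ = I₁ · cos²(45°) = 274 · 0.5 = 137 W/m².

I ≈ 137 W/m²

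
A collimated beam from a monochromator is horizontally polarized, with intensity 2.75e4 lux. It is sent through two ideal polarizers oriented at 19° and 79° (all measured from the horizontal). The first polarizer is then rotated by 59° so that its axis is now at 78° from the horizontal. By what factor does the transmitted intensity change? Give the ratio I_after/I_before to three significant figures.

I_new/I_old ≈ 0.193

Before rotation:
I₁ = I₀ cos²(19° − 0°) = I₀ cos²(19°) = 0.894 I₀.
I₂ = I₁ cos²(79° − 19°) = 0.894 I₀ · cos²(60°) = 0.2235 I₀.
After rotation:
I₁ = I₀ cos²(78° − 0°) = I₀ cos²(78°) = 0.04323 I₀.
I₂ = I₁ cos²(79° − 78°) = 0.04323 I₀ · cos²(1°) = 0.04321 I₀.
Ratio = 0.04321 / 0.2235 = 0.1934.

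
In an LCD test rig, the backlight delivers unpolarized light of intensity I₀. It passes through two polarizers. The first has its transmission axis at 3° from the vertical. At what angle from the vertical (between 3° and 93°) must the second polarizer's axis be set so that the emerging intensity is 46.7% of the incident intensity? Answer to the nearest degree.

Unpolarized light through the first polarizer → I₁ = ½ I₀, now polarized at 3°.
Need I₂/I₀ = 0.467, so cos²(θ − 3°) = 0.467 / 0.5 = 0.934.
θ − 3° = arccos(√0.934) = 14.9°, giving θ ≈ 3 + 14.9 = 17.9°.

θ ≈ 18°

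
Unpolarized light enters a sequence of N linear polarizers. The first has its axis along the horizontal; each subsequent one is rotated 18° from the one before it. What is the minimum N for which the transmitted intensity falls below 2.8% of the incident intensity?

First polarizer halves the unpolarized light: factor 1/2.
Each further stage multiplies by cos²(18°) = 0.9045.
After N polarizers: T = 0.5·0.9045^(N−1). Require T < 0.028 ⇒ N−1 > ln(0.028/0.5)/ln(0.9045) = 28.72, so N−1 ≥ 29 and N = 30.
Check: N=30 gives T = 0.02722 < 0.028; N=29 gives T = 0.0301.

N = 30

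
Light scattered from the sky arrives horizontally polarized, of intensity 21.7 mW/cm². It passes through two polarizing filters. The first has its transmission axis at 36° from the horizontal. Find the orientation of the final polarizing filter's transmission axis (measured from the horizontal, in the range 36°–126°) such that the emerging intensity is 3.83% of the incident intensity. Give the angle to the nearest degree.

By Malus's law, I₁ = I₀ cos²(36° − 0°) = I₀ cos²(36°) = 0.6545 I₀.
Need I₂/I₀ = 0.0383, so cos²(θ − 36°) = 0.0383 / 0.6545 = 0.05852.
θ − 36° = arccos(√0.05852) = 76.0°, giving θ ≈ 36 + 76.0 = 112.0°.

θ ≈ 112°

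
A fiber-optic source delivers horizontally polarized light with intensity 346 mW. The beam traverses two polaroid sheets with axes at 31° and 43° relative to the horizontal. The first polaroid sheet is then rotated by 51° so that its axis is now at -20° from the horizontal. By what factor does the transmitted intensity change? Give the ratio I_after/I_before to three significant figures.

I_new/I_old ≈ 0.259

Before rotation:
By Malus's law, I₁ = I₀ cos²(31° − 0°) = I₀ cos²(31°) = 0.7347 I₀.
I₂ = I₁ cos²(43° − 31°) = 0.7347 I₀ · cos²(12°) = 0.703 I₀.
After rotation:
I₁ = I₀ cos²(-20° − 0°) = I₀ cos²(20°) = 0.883 I₀.
I₂ = I₁ cos²(43° + 20°) = 0.883 I₀ · cos²(63°) = 0.182 I₀.
Ratio = 0.182 / 0.703 = 0.2589.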